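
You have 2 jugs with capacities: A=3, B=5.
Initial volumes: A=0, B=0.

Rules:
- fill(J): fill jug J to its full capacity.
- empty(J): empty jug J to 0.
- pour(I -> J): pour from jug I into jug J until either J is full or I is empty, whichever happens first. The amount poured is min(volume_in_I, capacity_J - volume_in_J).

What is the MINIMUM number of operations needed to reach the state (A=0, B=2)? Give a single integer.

Answer: 3

Derivation:
BFS from (A=0, B=0). One shortest path:
  1. fill(B) -> (A=0 B=5)
  2. pour(B -> A) -> (A=3 B=2)
  3. empty(A) -> (A=0 B=2)
Reached target in 3 moves.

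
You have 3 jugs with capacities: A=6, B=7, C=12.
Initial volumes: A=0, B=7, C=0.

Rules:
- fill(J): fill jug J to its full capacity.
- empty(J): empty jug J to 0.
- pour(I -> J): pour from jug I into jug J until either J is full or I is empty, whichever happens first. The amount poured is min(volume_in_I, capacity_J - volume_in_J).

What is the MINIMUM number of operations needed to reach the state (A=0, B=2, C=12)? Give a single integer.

BFS from (A=0, B=7, C=0). One shortest path:
  1. pour(B -> C) -> (A=0 B=0 C=7)
  2. fill(B) -> (A=0 B=7 C=7)
  3. pour(B -> C) -> (A=0 B=2 C=12)
Reached target in 3 moves.

Answer: 3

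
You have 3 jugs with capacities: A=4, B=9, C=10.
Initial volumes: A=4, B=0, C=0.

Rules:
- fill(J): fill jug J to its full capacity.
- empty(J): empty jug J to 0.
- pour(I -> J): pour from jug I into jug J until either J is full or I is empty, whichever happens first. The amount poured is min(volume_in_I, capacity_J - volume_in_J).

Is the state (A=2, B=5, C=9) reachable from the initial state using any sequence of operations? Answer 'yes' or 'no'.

BFS explored all 334 reachable states.
Reachable set includes: (0,0,0), (0,0,1), (0,0,2), (0,0,3), (0,0,4), (0,0,5), (0,0,6), (0,0,7), (0,0,8), (0,0,9), (0,0,10), (0,1,0) ...
Target (A=2, B=5, C=9) not in reachable set → no.

Answer: no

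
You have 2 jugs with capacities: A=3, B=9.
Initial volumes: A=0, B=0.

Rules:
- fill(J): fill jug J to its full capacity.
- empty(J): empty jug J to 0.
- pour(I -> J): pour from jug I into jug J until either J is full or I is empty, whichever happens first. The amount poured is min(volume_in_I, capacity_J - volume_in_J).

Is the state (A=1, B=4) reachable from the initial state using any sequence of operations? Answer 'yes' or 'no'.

BFS explored all 8 reachable states.
Reachable set includes: (0,0), (0,3), (0,6), (0,9), (3,0), (3,3), (3,6), (3,9)
Target (A=1, B=4) not in reachable set → no.

Answer: no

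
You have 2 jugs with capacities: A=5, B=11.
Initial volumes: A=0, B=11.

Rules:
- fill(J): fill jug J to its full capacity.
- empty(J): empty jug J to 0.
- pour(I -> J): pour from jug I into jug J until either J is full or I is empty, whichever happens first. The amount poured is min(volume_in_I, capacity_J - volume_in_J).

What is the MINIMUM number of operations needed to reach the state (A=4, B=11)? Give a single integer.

Answer: 7

Derivation:
BFS from (A=0, B=11). One shortest path:
  1. fill(A) -> (A=5 B=11)
  2. empty(B) -> (A=5 B=0)
  3. pour(A -> B) -> (A=0 B=5)
  4. fill(A) -> (A=5 B=5)
  5. pour(A -> B) -> (A=0 B=10)
  6. fill(A) -> (A=5 B=10)
  7. pour(A -> B) -> (A=4 B=11)
Reached target in 7 moves.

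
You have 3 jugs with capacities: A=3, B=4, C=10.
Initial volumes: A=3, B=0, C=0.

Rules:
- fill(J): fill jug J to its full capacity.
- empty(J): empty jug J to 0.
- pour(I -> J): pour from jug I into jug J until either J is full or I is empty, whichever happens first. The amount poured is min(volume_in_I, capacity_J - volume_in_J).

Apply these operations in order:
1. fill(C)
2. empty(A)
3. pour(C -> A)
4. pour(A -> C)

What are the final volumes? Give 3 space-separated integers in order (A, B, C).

Answer: 0 0 10

Derivation:
Step 1: fill(C) -> (A=3 B=0 C=10)
Step 2: empty(A) -> (A=0 B=0 C=10)
Step 3: pour(C -> A) -> (A=3 B=0 C=7)
Step 4: pour(A -> C) -> (A=0 B=0 C=10)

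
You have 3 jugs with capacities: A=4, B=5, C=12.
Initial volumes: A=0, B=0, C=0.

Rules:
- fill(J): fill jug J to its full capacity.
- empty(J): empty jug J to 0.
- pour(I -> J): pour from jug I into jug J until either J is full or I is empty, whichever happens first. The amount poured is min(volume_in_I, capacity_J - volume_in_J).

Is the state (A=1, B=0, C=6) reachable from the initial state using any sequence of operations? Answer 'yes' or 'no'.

BFS from (A=0, B=0, C=0):
  1. fill(C) -> (A=0 B=0 C=12)
  2. pour(C -> B) -> (A=0 B=5 C=7)
  3. empty(B) -> (A=0 B=0 C=7)
  4. pour(C -> B) -> (A=0 B=5 C=2)
  5. pour(B -> A) -> (A=4 B=1 C=2)
  6. pour(A -> C) -> (A=0 B=1 C=6)
  7. pour(B -> A) -> (A=1 B=0 C=6)
Target reached → yes.

Answer: yes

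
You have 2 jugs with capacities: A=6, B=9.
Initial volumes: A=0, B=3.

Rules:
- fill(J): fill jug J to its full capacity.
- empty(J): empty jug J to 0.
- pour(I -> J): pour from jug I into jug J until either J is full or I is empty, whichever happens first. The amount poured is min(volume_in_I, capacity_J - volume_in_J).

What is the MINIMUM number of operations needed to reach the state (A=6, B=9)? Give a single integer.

BFS from (A=0, B=3). One shortest path:
  1. fill(A) -> (A=6 B=3)
  2. fill(B) -> (A=6 B=9)
Reached target in 2 moves.

Answer: 2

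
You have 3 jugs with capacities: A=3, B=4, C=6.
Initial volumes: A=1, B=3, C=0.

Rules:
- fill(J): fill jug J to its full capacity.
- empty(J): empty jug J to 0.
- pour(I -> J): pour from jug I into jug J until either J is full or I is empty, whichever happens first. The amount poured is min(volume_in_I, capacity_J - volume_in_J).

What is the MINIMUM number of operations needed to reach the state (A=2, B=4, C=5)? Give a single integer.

Answer: 5

Derivation:
BFS from (A=1, B=3, C=0). One shortest path:
  1. pour(A -> C) -> (A=0 B=3 C=1)
  2. fill(A) -> (A=3 B=3 C=1)
  3. pour(A -> B) -> (A=2 B=4 C=1)
  4. pour(B -> C) -> (A=2 B=0 C=5)
  5. fill(B) -> (A=2 B=4 C=5)
Reached target in 5 moves.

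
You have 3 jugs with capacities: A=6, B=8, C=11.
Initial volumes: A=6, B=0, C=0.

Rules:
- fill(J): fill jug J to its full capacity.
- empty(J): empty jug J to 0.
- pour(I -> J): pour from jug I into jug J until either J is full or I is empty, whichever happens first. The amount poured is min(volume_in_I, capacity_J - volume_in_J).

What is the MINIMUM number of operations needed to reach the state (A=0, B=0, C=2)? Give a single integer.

BFS from (A=6, B=0, C=0). One shortest path:
  1. empty(A) -> (A=0 B=0 C=0)
  2. fill(B) -> (A=0 B=8 C=0)
  3. pour(B -> A) -> (A=6 B=2 C=0)
  4. empty(A) -> (A=0 B=2 C=0)
  5. pour(B -> C) -> (A=0 B=0 C=2)
Reached target in 5 moves.

Answer: 5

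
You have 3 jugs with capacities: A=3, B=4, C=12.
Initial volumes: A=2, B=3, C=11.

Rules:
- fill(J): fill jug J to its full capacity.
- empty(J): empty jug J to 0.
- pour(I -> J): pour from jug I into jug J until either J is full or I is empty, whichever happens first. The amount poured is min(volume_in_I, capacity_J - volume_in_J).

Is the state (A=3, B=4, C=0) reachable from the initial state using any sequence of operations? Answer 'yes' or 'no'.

BFS from (A=2, B=3, C=11):
  1. fill(A) -> (A=3 B=3 C=11)
  2. fill(B) -> (A=3 B=4 C=11)
  3. empty(C) -> (A=3 B=4 C=0)
Target reached → yes.

Answer: yes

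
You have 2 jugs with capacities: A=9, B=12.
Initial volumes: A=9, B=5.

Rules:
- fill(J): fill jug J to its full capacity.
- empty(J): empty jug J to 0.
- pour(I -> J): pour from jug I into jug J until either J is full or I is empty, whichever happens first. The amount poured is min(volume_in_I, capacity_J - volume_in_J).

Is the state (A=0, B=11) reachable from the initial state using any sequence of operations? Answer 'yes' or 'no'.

Answer: yes

Derivation:
BFS from (A=9, B=5):
  1. pour(A -> B) -> (A=2 B=12)
  2. empty(B) -> (A=2 B=0)
  3. pour(A -> B) -> (A=0 B=2)
  4. fill(A) -> (A=9 B=2)
  5. pour(A -> B) -> (A=0 B=11)
Target reached → yes.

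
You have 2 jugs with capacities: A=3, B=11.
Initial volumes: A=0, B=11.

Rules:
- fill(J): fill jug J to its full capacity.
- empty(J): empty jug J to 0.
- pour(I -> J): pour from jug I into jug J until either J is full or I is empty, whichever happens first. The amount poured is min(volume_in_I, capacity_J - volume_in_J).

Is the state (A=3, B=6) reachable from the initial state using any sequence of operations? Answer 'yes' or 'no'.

Answer: yes

Derivation:
BFS from (A=0, B=11):
  1. fill(A) -> (A=3 B=11)
  2. empty(B) -> (A=3 B=0)
  3. pour(A -> B) -> (A=0 B=3)
  4. fill(A) -> (A=3 B=3)
  5. pour(A -> B) -> (A=0 B=6)
  6. fill(A) -> (A=3 B=6)
Target reached → yes.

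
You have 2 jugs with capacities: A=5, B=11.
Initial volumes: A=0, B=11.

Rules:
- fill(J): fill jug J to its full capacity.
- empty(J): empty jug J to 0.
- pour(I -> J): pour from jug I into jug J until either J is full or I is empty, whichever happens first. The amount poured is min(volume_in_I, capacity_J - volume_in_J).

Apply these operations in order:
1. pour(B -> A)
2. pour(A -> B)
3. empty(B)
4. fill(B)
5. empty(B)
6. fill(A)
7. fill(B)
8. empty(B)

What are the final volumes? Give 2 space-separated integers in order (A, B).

Step 1: pour(B -> A) -> (A=5 B=6)
Step 2: pour(A -> B) -> (A=0 B=11)
Step 3: empty(B) -> (A=0 B=0)
Step 4: fill(B) -> (A=0 B=11)
Step 5: empty(B) -> (A=0 B=0)
Step 6: fill(A) -> (A=5 B=0)
Step 7: fill(B) -> (A=5 B=11)
Step 8: empty(B) -> (A=5 B=0)

Answer: 5 0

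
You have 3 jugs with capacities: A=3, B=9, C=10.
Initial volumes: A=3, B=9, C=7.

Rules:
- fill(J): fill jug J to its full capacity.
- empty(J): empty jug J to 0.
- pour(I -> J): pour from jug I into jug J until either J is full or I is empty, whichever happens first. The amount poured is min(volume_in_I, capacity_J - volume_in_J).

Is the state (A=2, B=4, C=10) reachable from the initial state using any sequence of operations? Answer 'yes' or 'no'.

BFS from (A=3, B=9, C=7):
  1. empty(B) -> (A=3 B=0 C=7)
  2. pour(C -> B) -> (A=3 B=7 C=0)
  3. pour(A -> B) -> (A=1 B=9 C=0)
  4. pour(B -> C) -> (A=1 B=0 C=9)
  5. fill(B) -> (A=1 B=9 C=9)
  6. pour(B -> A) -> (A=3 B=7 C=9)
  7. empty(A) -> (A=0 B=7 C=9)
  8. pour(B -> A) -> (A=3 B=4 C=9)
  9. pour(A -> C) -> (A=2 B=4 C=10)
Target reached → yes.

Answer: yes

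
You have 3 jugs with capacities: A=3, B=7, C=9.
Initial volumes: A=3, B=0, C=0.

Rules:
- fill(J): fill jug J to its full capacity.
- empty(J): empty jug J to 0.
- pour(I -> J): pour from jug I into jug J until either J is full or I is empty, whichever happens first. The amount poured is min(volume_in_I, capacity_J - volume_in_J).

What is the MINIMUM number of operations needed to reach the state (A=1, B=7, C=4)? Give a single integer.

Answer: 8

Derivation:
BFS from (A=3, B=0, C=0). One shortest path:
  1. fill(B) -> (A=3 B=7 C=0)
  2. pour(B -> C) -> (A=3 B=0 C=7)
  3. pour(A -> C) -> (A=1 B=0 C=9)
  4. pour(C -> B) -> (A=1 B=7 C=2)
  5. empty(B) -> (A=1 B=0 C=2)
  6. pour(C -> B) -> (A=1 B=2 C=0)
  7. fill(C) -> (A=1 B=2 C=9)
  8. pour(C -> B) -> (A=1 B=7 C=4)
Reached target in 8 moves.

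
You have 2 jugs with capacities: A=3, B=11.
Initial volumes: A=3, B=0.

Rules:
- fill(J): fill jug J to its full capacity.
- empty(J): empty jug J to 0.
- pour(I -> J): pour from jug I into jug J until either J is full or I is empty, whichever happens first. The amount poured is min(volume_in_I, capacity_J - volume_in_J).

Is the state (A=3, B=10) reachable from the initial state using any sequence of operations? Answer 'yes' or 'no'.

BFS from (A=3, B=0):
  1. empty(A) -> (A=0 B=0)
  2. fill(B) -> (A=0 B=11)
  3. pour(B -> A) -> (A=3 B=8)
  4. empty(A) -> (A=0 B=8)
  5. pour(B -> A) -> (A=3 B=5)
  6. empty(A) -> (A=0 B=5)
  7. pour(B -> A) -> (A=3 B=2)
  8. empty(A) -> (A=0 B=2)
  9. pour(B -> A) -> (A=2 B=0)
  10. fill(B) -> (A=2 B=11)
  11. pour(B -> A) -> (A=3 B=10)
Target reached → yes.

Answer: yes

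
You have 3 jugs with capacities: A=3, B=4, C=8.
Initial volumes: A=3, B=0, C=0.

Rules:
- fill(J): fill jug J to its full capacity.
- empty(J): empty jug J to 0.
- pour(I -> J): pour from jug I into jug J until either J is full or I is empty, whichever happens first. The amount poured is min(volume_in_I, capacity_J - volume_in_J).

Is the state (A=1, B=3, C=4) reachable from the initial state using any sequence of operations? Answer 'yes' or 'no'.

BFS explored all 138 reachable states.
Reachable set includes: (0,0,0), (0,0,1), (0,0,2), (0,0,3), (0,0,4), (0,0,5), (0,0,6), (0,0,7), (0,0,8), (0,1,0), (0,1,1), (0,1,2) ...
Target (A=1, B=3, C=4) not in reachable set → no.

Answer: no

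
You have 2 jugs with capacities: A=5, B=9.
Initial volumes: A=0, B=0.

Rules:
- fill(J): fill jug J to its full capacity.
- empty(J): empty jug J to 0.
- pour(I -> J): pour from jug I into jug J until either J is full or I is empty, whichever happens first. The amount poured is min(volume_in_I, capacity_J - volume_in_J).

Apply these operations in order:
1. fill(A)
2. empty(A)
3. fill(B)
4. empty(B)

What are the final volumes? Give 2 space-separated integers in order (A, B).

Step 1: fill(A) -> (A=5 B=0)
Step 2: empty(A) -> (A=0 B=0)
Step 3: fill(B) -> (A=0 B=9)
Step 4: empty(B) -> (A=0 B=0)

Answer: 0 0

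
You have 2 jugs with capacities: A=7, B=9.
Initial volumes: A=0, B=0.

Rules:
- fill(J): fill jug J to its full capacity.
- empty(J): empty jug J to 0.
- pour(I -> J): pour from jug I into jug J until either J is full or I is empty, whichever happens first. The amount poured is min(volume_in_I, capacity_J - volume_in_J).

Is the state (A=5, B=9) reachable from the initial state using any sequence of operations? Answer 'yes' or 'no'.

BFS from (A=0, B=0):
  1. fill(A) -> (A=7 B=0)
  2. pour(A -> B) -> (A=0 B=7)
  3. fill(A) -> (A=7 B=7)
  4. pour(A -> B) -> (A=5 B=9)
Target reached → yes.

Answer: yes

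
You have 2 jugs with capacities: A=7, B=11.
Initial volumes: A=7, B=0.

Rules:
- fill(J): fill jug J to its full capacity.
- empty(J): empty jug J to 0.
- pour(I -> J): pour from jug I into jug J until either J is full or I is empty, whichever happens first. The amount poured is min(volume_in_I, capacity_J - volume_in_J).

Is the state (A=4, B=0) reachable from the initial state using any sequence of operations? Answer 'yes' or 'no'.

Answer: yes

Derivation:
BFS from (A=7, B=0):
  1. empty(A) -> (A=0 B=0)
  2. fill(B) -> (A=0 B=11)
  3. pour(B -> A) -> (A=7 B=4)
  4. empty(A) -> (A=0 B=4)
  5. pour(B -> A) -> (A=4 B=0)
Target reached → yes.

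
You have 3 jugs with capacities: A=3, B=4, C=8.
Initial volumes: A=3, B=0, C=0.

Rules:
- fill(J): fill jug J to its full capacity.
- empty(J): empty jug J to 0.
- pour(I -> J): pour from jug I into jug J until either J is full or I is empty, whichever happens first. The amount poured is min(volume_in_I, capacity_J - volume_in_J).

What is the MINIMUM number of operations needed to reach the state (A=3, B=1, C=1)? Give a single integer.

Answer: 6

Derivation:
BFS from (A=3, B=0, C=0). One shortest path:
  1. empty(A) -> (A=0 B=0 C=0)
  2. fill(C) -> (A=0 B=0 C=8)
  3. pour(C -> A) -> (A=3 B=0 C=5)
  4. empty(A) -> (A=0 B=0 C=5)
  5. pour(C -> B) -> (A=0 B=4 C=1)
  6. pour(B -> A) -> (A=3 B=1 C=1)
Reached target in 6 moves.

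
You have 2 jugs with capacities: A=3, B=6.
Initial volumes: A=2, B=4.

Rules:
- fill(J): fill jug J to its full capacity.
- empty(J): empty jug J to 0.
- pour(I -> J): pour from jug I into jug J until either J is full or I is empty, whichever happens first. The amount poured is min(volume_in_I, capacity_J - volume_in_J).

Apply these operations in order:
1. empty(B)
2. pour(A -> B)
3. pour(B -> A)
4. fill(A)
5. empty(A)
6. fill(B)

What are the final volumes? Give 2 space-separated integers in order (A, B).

Answer: 0 6

Derivation:
Step 1: empty(B) -> (A=2 B=0)
Step 2: pour(A -> B) -> (A=0 B=2)
Step 3: pour(B -> A) -> (A=2 B=0)
Step 4: fill(A) -> (A=3 B=0)
Step 5: empty(A) -> (A=0 B=0)
Step 6: fill(B) -> (A=0 B=6)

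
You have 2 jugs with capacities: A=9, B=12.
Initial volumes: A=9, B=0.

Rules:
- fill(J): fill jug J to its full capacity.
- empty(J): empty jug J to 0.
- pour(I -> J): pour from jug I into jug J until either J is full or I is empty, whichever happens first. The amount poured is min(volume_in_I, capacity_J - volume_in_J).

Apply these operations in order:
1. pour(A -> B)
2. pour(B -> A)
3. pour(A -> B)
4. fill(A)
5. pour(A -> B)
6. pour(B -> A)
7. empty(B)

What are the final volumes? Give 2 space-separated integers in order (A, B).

Step 1: pour(A -> B) -> (A=0 B=9)
Step 2: pour(B -> A) -> (A=9 B=0)
Step 3: pour(A -> B) -> (A=0 B=9)
Step 4: fill(A) -> (A=9 B=9)
Step 5: pour(A -> B) -> (A=6 B=12)
Step 6: pour(B -> A) -> (A=9 B=9)
Step 7: empty(B) -> (A=9 B=0)

Answer: 9 0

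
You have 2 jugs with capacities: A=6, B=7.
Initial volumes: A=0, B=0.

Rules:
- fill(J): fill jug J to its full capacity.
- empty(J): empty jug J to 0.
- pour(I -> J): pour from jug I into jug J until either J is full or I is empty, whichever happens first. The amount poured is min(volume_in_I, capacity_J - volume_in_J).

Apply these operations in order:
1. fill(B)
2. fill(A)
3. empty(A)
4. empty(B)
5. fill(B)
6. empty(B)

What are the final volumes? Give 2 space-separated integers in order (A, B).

Answer: 0 0

Derivation:
Step 1: fill(B) -> (A=0 B=7)
Step 2: fill(A) -> (A=6 B=7)
Step 3: empty(A) -> (A=0 B=7)
Step 4: empty(B) -> (A=0 B=0)
Step 5: fill(B) -> (A=0 B=7)
Step 6: empty(B) -> (A=0 B=0)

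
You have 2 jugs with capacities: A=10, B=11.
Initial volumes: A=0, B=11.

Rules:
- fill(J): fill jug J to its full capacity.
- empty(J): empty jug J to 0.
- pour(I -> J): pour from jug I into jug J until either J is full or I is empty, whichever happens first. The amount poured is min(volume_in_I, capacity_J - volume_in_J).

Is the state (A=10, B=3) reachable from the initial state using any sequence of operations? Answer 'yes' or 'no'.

BFS from (A=0, B=11):
  1. pour(B -> A) -> (A=10 B=1)
  2. empty(A) -> (A=0 B=1)
  3. pour(B -> A) -> (A=1 B=0)
  4. fill(B) -> (A=1 B=11)
  5. pour(B -> A) -> (A=10 B=2)
  6. empty(A) -> (A=0 B=2)
  7. pour(B -> A) -> (A=2 B=0)
  8. fill(B) -> (A=2 B=11)
  9. pour(B -> A) -> (A=10 B=3)
Target reached → yes.

Answer: yes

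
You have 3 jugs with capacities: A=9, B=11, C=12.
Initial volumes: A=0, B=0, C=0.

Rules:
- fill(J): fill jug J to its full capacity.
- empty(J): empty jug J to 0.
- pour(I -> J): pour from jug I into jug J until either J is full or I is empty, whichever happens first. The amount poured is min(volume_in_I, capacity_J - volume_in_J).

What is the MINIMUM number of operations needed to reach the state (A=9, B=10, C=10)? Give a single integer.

Answer: 8

Derivation:
BFS from (A=0, B=0, C=0). One shortest path:
  1. fill(A) -> (A=9 B=0 C=0)
  2. fill(B) -> (A=9 B=11 C=0)
  3. pour(B -> C) -> (A=9 B=0 C=11)
  4. pour(A -> B) -> (A=0 B=9 C=11)
  5. fill(A) -> (A=9 B=9 C=11)
  6. pour(A -> B) -> (A=7 B=11 C=11)
  7. pour(B -> C) -> (A=7 B=10 C=12)
  8. pour(C -> A) -> (A=9 B=10 C=10)
Reached target in 8 moves.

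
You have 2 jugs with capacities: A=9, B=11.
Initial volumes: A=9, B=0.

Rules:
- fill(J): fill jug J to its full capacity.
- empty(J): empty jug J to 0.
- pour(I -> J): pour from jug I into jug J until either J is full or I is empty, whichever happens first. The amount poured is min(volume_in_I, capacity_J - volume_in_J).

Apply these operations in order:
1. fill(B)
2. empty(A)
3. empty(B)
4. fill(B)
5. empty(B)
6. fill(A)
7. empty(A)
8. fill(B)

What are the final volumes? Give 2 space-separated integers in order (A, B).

Answer: 0 11

Derivation:
Step 1: fill(B) -> (A=9 B=11)
Step 2: empty(A) -> (A=0 B=11)
Step 3: empty(B) -> (A=0 B=0)
Step 4: fill(B) -> (A=0 B=11)
Step 5: empty(B) -> (A=0 B=0)
Step 6: fill(A) -> (A=9 B=0)
Step 7: empty(A) -> (A=0 B=0)
Step 8: fill(B) -> (A=0 B=11)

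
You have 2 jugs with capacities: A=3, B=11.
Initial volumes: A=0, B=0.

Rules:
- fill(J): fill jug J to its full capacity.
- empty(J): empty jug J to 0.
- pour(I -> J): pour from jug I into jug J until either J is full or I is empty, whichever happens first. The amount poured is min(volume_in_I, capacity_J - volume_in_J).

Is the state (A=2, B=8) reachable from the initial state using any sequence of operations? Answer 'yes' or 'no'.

Answer: no

Derivation:
BFS explored all 28 reachable states.
Reachable set includes: (0,0), (0,1), (0,2), (0,3), (0,4), (0,5), (0,6), (0,7), (0,8), (0,9), (0,10), (0,11) ...
Target (A=2, B=8) not in reachable set → no.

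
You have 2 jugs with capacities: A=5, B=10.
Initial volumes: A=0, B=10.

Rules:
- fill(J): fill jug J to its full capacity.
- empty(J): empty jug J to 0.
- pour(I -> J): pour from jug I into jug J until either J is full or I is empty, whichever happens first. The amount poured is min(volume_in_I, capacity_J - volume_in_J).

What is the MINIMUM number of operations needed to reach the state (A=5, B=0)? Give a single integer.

Answer: 2

Derivation:
BFS from (A=0, B=10). One shortest path:
  1. fill(A) -> (A=5 B=10)
  2. empty(B) -> (A=5 B=0)
Reached target in 2 moves.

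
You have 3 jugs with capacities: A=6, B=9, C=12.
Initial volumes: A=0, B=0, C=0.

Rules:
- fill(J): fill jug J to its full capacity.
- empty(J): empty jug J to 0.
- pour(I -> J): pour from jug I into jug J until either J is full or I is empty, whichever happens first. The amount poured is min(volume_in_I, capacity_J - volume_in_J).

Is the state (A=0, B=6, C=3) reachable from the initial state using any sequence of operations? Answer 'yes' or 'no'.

Answer: yes

Derivation:
BFS from (A=0, B=0, C=0):
  1. fill(B) -> (A=0 B=9 C=0)
  2. pour(B -> A) -> (A=6 B=3 C=0)
  3. pour(B -> C) -> (A=6 B=0 C=3)
  4. pour(A -> B) -> (A=0 B=6 C=3)
Target reached → yes.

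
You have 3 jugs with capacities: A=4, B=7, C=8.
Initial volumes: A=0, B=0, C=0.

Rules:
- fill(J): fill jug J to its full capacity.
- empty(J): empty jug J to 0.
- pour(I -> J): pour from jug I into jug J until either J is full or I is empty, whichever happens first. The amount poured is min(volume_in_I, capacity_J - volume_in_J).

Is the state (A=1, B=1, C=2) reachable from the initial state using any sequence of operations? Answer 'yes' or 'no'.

Answer: no

Derivation:
BFS explored all 234 reachable states.
Reachable set includes: (0,0,0), (0,0,1), (0,0,2), (0,0,3), (0,0,4), (0,0,5), (0,0,6), (0,0,7), (0,0,8), (0,1,0), (0,1,1), (0,1,2) ...
Target (A=1, B=1, C=2) not in reachable set → no.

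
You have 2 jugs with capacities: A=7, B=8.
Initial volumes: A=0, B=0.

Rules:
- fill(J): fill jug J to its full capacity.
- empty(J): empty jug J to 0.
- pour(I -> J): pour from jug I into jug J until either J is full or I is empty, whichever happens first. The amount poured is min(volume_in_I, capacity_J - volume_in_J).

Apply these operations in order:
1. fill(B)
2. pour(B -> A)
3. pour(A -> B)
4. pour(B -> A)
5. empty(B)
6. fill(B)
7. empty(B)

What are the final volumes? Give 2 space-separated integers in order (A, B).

Step 1: fill(B) -> (A=0 B=8)
Step 2: pour(B -> A) -> (A=7 B=1)
Step 3: pour(A -> B) -> (A=0 B=8)
Step 4: pour(B -> A) -> (A=7 B=1)
Step 5: empty(B) -> (A=7 B=0)
Step 6: fill(B) -> (A=7 B=8)
Step 7: empty(B) -> (A=7 B=0)

Answer: 7 0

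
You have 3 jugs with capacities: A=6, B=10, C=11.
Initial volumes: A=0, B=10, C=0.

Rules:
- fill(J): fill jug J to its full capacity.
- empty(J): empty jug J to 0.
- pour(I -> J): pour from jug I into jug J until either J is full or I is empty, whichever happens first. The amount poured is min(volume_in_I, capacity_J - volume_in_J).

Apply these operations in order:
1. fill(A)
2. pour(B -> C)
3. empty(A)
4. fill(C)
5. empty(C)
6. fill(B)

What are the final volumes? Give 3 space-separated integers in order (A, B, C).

Step 1: fill(A) -> (A=6 B=10 C=0)
Step 2: pour(B -> C) -> (A=6 B=0 C=10)
Step 3: empty(A) -> (A=0 B=0 C=10)
Step 4: fill(C) -> (A=0 B=0 C=11)
Step 5: empty(C) -> (A=0 B=0 C=0)
Step 6: fill(B) -> (A=0 B=10 C=0)

Answer: 0 10 0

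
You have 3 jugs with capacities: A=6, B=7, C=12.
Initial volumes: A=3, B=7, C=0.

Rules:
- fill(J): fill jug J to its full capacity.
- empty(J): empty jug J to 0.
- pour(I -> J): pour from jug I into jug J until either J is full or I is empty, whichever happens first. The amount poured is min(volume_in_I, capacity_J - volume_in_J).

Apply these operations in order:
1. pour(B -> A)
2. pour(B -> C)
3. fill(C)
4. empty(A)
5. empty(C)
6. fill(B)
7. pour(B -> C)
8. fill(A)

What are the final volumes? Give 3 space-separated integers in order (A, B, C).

Step 1: pour(B -> A) -> (A=6 B=4 C=0)
Step 2: pour(B -> C) -> (A=6 B=0 C=4)
Step 3: fill(C) -> (A=6 B=0 C=12)
Step 4: empty(A) -> (A=0 B=0 C=12)
Step 5: empty(C) -> (A=0 B=0 C=0)
Step 6: fill(B) -> (A=0 B=7 C=0)
Step 7: pour(B -> C) -> (A=0 B=0 C=7)
Step 8: fill(A) -> (A=6 B=0 C=7)

Answer: 6 0 7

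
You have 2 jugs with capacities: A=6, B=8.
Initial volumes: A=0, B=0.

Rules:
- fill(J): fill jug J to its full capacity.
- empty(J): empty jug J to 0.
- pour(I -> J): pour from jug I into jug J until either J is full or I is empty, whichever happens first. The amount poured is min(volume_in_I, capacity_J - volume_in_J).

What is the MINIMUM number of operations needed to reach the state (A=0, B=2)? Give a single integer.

BFS from (A=0, B=0). One shortest path:
  1. fill(B) -> (A=0 B=8)
  2. pour(B -> A) -> (A=6 B=2)
  3. empty(A) -> (A=0 B=2)
Reached target in 3 moves.

Answer: 3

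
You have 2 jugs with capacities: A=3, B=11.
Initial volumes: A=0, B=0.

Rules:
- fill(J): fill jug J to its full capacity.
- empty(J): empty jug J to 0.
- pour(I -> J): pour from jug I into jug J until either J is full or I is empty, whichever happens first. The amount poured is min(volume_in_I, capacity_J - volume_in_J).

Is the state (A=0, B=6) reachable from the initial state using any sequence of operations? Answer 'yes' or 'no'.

BFS from (A=0, B=0):
  1. fill(A) -> (A=3 B=0)
  2. pour(A -> B) -> (A=0 B=3)
  3. fill(A) -> (A=3 B=3)
  4. pour(A -> B) -> (A=0 B=6)
Target reached → yes.

Answer: yes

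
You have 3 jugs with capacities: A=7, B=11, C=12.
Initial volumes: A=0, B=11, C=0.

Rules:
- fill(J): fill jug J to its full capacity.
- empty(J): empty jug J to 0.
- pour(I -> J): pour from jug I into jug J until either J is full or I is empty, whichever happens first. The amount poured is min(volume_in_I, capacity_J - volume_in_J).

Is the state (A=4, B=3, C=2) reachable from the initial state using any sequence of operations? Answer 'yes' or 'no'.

BFS explored all 588 reachable states.
Reachable set includes: (0,0,0), (0,0,1), (0,0,2), (0,0,3), (0,0,4), (0,0,5), (0,0,6), (0,0,7), (0,0,8), (0,0,9), (0,0,10), (0,0,11) ...
Target (A=4, B=3, C=2) not in reachable set → no.

Answer: no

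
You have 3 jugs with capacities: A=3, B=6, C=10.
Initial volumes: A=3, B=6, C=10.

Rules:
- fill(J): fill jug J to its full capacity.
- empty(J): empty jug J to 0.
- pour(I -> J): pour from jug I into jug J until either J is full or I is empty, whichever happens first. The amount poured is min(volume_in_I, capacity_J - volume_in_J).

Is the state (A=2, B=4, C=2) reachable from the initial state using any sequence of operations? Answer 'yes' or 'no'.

BFS explored all 218 reachable states.
Reachable set includes: (0,0,0), (0,0,1), (0,0,2), (0,0,3), (0,0,4), (0,0,5), (0,0,6), (0,0,7), (0,0,8), (0,0,9), (0,0,10), (0,1,0) ...
Target (A=2, B=4, C=2) not in reachable set → no.

Answer: no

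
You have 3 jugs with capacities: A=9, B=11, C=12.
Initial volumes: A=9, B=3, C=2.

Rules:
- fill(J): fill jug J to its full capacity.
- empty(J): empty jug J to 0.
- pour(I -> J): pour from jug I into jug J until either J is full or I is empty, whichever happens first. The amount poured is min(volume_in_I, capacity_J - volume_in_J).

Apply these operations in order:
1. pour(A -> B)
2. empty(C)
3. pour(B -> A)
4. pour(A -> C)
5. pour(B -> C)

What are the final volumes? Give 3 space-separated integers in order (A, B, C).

Step 1: pour(A -> B) -> (A=1 B=11 C=2)
Step 2: empty(C) -> (A=1 B=11 C=0)
Step 3: pour(B -> A) -> (A=9 B=3 C=0)
Step 4: pour(A -> C) -> (A=0 B=3 C=9)
Step 5: pour(B -> C) -> (A=0 B=0 C=12)

Answer: 0 0 12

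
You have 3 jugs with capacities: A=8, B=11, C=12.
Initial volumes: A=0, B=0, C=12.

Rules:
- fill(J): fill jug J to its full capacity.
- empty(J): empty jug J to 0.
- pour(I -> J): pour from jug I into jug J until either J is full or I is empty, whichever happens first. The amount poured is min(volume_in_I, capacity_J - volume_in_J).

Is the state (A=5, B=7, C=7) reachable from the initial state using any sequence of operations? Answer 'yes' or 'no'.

Answer: no

Derivation:
BFS explored all 634 reachable states.
Reachable set includes: (0,0,0), (0,0,1), (0,0,2), (0,0,3), (0,0,4), (0,0,5), (0,0,6), (0,0,7), (0,0,8), (0,0,9), (0,0,10), (0,0,11) ...
Target (A=5, B=7, C=7) not in reachable set → no.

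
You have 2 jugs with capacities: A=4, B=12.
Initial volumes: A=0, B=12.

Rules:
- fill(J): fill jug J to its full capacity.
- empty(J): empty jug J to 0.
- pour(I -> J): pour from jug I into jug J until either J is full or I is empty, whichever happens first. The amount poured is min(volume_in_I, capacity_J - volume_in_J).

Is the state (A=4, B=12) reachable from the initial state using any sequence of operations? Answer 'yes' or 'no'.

Answer: yes

Derivation:
BFS from (A=0, B=12):
  1. fill(A) -> (A=4 B=12)
Target reached → yes.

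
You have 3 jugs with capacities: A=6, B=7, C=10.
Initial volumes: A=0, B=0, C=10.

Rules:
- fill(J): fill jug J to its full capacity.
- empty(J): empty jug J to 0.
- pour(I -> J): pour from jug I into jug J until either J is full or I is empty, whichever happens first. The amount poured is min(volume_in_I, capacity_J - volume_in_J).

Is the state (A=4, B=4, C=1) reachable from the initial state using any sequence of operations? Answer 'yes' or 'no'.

Answer: no

Derivation:
BFS explored all 346 reachable states.
Reachable set includes: (0,0,0), (0,0,1), (0,0,2), (0,0,3), (0,0,4), (0,0,5), (0,0,6), (0,0,7), (0,0,8), (0,0,9), (0,0,10), (0,1,0) ...
Target (A=4, B=4, C=1) not in reachable set → no.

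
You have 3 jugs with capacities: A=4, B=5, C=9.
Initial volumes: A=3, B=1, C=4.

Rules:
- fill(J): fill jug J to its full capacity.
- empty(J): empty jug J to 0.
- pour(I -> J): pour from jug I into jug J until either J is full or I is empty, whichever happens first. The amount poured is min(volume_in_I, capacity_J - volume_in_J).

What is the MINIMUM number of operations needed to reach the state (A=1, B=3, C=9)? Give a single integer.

Answer: 4

Derivation:
BFS from (A=3, B=1, C=4). One shortest path:
  1. pour(A -> C) -> (A=0 B=1 C=7)
  2. pour(B -> A) -> (A=1 B=0 C=7)
  3. fill(B) -> (A=1 B=5 C=7)
  4. pour(B -> C) -> (A=1 B=3 C=9)
Reached target in 4 moves.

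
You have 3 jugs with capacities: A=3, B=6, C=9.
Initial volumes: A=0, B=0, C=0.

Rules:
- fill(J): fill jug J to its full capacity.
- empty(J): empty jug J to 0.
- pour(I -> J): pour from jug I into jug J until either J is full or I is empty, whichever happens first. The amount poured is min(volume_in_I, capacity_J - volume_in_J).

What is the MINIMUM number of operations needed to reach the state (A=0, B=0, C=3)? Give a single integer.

BFS from (A=0, B=0, C=0). One shortest path:
  1. fill(A) -> (A=3 B=0 C=0)
  2. pour(A -> C) -> (A=0 B=0 C=3)
Reached target in 2 moves.

Answer: 2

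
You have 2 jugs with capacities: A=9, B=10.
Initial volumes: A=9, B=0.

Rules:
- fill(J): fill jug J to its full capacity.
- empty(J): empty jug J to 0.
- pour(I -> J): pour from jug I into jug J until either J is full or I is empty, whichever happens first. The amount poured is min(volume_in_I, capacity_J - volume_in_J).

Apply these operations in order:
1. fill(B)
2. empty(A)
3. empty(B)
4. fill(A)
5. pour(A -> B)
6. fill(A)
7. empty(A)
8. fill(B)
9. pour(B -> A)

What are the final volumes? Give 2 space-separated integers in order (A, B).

Answer: 9 1

Derivation:
Step 1: fill(B) -> (A=9 B=10)
Step 2: empty(A) -> (A=0 B=10)
Step 3: empty(B) -> (A=0 B=0)
Step 4: fill(A) -> (A=9 B=0)
Step 5: pour(A -> B) -> (A=0 B=9)
Step 6: fill(A) -> (A=9 B=9)
Step 7: empty(A) -> (A=0 B=9)
Step 8: fill(B) -> (A=0 B=10)
Step 9: pour(B -> A) -> (A=9 B=1)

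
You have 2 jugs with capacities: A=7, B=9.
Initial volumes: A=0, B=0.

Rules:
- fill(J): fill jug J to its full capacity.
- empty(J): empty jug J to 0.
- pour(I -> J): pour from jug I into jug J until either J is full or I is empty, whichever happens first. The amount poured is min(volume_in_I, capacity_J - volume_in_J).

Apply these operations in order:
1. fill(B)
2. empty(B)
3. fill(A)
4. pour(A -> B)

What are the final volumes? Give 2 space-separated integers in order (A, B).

Answer: 0 7

Derivation:
Step 1: fill(B) -> (A=0 B=9)
Step 2: empty(B) -> (A=0 B=0)
Step 3: fill(A) -> (A=7 B=0)
Step 4: pour(A -> B) -> (A=0 B=7)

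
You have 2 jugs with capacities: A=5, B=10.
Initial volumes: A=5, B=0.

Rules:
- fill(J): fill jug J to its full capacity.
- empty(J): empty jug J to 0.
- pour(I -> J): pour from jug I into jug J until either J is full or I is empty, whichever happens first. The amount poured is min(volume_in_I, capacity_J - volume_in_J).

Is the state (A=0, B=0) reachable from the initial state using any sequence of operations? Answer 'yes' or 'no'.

BFS from (A=5, B=0):
  1. empty(A) -> (A=0 B=0)
Target reached → yes.

Answer: yes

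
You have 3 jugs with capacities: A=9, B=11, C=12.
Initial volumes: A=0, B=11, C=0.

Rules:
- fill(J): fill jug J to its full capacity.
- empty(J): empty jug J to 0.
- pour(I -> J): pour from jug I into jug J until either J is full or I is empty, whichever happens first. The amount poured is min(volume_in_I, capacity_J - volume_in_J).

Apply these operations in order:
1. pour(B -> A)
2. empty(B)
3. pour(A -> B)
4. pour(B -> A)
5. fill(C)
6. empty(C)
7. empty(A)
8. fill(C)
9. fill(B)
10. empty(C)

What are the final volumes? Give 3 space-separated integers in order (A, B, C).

Step 1: pour(B -> A) -> (A=9 B=2 C=0)
Step 2: empty(B) -> (A=9 B=0 C=0)
Step 3: pour(A -> B) -> (A=0 B=9 C=0)
Step 4: pour(B -> A) -> (A=9 B=0 C=0)
Step 5: fill(C) -> (A=9 B=0 C=12)
Step 6: empty(C) -> (A=9 B=0 C=0)
Step 7: empty(A) -> (A=0 B=0 C=0)
Step 8: fill(C) -> (A=0 B=0 C=12)
Step 9: fill(B) -> (A=0 B=11 C=12)
Step 10: empty(C) -> (A=0 B=11 C=0)

Answer: 0 11 0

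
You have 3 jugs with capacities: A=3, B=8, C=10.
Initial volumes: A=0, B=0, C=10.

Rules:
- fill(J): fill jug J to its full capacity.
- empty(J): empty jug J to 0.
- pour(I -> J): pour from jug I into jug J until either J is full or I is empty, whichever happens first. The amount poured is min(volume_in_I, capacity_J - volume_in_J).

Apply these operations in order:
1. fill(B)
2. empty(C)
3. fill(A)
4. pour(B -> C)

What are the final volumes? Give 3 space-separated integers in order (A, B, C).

Step 1: fill(B) -> (A=0 B=8 C=10)
Step 2: empty(C) -> (A=0 B=8 C=0)
Step 3: fill(A) -> (A=3 B=8 C=0)
Step 4: pour(B -> C) -> (A=3 B=0 C=8)

Answer: 3 0 8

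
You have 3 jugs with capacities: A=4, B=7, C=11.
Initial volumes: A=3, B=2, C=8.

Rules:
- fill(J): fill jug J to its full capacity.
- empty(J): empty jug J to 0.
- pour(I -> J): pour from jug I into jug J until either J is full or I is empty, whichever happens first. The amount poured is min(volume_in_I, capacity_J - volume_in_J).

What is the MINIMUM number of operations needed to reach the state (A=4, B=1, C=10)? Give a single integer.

Answer: 6

Derivation:
BFS from (A=3, B=2, C=8). One shortest path:
  1. empty(B) -> (A=3 B=0 C=8)
  2. pour(C -> B) -> (A=3 B=7 C=1)
  3. empty(B) -> (A=3 B=0 C=1)
  4. pour(C -> B) -> (A=3 B=1 C=0)
  5. fill(C) -> (A=3 B=1 C=11)
  6. pour(C -> A) -> (A=4 B=1 C=10)
Reached target in 6 moves.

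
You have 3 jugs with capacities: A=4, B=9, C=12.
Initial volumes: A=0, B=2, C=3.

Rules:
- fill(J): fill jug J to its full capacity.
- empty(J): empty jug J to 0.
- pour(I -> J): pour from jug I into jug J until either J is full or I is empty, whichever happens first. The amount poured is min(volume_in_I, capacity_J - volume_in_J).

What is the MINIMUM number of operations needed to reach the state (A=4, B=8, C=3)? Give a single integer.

Answer: 5

Derivation:
BFS from (A=0, B=2, C=3). One shortest path:
  1. empty(B) -> (A=0 B=0 C=3)
  2. pour(C -> A) -> (A=3 B=0 C=0)
  3. fill(C) -> (A=3 B=0 C=12)
  4. pour(C -> B) -> (A=3 B=9 C=3)
  5. pour(B -> A) -> (A=4 B=8 C=3)
Reached target in 5 moves.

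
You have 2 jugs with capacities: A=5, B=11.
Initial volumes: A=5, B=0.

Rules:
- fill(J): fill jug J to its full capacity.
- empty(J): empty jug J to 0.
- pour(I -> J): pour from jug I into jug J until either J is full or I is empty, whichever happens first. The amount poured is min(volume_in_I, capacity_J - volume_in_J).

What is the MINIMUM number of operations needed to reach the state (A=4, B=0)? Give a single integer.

Answer: 6

Derivation:
BFS from (A=5, B=0). One shortest path:
  1. pour(A -> B) -> (A=0 B=5)
  2. fill(A) -> (A=5 B=5)
  3. pour(A -> B) -> (A=0 B=10)
  4. fill(A) -> (A=5 B=10)
  5. pour(A -> B) -> (A=4 B=11)
  6. empty(B) -> (A=4 B=0)
Reached target in 6 moves.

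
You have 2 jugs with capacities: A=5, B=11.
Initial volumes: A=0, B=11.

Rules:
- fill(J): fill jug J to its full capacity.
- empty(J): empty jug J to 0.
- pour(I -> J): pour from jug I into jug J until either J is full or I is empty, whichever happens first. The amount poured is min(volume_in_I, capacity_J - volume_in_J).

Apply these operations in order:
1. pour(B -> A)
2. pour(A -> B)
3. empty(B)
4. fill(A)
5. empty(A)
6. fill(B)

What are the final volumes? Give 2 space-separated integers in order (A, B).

Step 1: pour(B -> A) -> (A=5 B=6)
Step 2: pour(A -> B) -> (A=0 B=11)
Step 3: empty(B) -> (A=0 B=0)
Step 4: fill(A) -> (A=5 B=0)
Step 5: empty(A) -> (A=0 B=0)
Step 6: fill(B) -> (A=0 B=11)

Answer: 0 11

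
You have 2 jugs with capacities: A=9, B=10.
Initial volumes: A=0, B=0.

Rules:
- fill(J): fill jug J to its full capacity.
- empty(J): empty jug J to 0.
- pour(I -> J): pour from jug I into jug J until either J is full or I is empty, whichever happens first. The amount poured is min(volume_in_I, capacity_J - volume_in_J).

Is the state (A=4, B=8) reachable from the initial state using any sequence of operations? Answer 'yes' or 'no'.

BFS explored all 38 reachable states.
Reachable set includes: (0,0), (0,1), (0,2), (0,3), (0,4), (0,5), (0,6), (0,7), (0,8), (0,9), (0,10), (1,0) ...
Target (A=4, B=8) not in reachable set → no.

Answer: no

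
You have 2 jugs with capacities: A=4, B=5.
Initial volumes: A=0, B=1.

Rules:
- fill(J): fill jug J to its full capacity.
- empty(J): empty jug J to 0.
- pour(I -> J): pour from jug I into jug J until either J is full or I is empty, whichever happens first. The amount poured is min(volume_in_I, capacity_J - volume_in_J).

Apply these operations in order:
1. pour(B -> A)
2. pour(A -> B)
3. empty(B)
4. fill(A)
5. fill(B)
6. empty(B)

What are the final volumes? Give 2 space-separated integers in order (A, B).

Step 1: pour(B -> A) -> (A=1 B=0)
Step 2: pour(A -> B) -> (A=0 B=1)
Step 3: empty(B) -> (A=0 B=0)
Step 4: fill(A) -> (A=4 B=0)
Step 5: fill(B) -> (A=4 B=5)
Step 6: empty(B) -> (A=4 B=0)

Answer: 4 0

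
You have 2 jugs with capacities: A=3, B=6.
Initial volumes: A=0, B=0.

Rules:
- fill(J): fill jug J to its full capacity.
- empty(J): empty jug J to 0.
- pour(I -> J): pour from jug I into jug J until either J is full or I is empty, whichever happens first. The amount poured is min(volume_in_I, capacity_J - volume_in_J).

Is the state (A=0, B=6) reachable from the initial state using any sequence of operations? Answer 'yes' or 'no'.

BFS from (A=0, B=0):
  1. fill(B) -> (A=0 B=6)
Target reached → yes.

Answer: yes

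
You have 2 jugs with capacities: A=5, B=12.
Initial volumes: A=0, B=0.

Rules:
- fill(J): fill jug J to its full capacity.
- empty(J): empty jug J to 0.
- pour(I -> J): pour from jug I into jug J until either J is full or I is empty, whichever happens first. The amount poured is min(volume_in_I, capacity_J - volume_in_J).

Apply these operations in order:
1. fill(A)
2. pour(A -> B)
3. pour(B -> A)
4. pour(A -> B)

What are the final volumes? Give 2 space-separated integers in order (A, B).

Step 1: fill(A) -> (A=5 B=0)
Step 2: pour(A -> B) -> (A=0 B=5)
Step 3: pour(B -> A) -> (A=5 B=0)
Step 4: pour(A -> B) -> (A=0 B=5)

Answer: 0 5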